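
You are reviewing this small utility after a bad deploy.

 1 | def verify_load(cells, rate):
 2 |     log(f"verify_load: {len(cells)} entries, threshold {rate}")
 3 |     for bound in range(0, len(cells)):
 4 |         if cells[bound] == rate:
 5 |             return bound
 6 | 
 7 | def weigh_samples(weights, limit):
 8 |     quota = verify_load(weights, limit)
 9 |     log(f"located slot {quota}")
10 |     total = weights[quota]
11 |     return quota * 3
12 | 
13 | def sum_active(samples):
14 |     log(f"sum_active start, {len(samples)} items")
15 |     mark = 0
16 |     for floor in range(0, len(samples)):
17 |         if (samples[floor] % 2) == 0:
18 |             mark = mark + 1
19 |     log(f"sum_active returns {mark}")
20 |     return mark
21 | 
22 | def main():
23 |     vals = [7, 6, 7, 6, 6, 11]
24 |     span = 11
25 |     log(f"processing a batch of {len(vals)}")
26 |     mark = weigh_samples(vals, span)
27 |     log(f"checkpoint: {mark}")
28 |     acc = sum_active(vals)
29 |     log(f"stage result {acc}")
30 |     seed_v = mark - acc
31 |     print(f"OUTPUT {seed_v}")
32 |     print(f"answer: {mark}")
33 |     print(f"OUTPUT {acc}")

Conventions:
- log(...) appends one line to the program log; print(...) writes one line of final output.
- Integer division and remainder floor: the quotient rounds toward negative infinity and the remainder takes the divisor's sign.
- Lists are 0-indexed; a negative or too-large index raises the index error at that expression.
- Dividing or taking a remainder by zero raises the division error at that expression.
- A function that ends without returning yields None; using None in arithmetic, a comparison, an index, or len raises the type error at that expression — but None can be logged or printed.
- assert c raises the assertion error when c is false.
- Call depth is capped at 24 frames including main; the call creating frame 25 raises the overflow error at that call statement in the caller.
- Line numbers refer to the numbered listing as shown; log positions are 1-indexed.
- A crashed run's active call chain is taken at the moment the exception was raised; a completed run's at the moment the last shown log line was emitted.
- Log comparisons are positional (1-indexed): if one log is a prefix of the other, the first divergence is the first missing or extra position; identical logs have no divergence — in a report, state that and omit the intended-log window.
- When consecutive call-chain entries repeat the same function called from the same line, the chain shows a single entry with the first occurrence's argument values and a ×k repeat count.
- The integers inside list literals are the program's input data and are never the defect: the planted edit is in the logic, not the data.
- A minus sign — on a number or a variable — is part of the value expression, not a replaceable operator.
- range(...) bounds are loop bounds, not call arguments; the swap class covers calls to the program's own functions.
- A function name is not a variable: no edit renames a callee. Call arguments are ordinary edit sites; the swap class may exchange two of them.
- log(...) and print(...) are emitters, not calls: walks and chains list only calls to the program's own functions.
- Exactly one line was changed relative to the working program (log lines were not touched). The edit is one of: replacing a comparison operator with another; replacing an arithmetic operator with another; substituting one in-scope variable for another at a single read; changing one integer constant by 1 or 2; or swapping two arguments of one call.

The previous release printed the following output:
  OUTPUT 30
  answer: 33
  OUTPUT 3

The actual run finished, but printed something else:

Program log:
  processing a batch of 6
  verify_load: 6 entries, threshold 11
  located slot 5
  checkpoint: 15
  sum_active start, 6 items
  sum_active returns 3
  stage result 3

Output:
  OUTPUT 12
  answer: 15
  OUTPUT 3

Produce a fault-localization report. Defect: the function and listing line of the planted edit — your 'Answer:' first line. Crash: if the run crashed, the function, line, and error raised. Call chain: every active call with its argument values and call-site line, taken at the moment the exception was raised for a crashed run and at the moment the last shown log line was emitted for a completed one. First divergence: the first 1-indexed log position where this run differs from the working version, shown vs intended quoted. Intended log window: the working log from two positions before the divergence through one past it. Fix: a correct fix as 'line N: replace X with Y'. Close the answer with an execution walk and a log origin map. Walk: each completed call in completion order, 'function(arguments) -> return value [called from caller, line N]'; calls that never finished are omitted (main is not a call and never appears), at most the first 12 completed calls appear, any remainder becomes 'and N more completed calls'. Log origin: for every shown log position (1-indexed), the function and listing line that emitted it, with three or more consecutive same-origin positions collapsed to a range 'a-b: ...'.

Answer: the defect is in weigh_samples at line 11.
Key observation: The earliest visible damage is log position 4 — 'checkpoint: 15' rather than the intended 'checkpoint: 33'.
Call chain: main.
First divergence: position 4; shown 'checkpoint: 15' vs intended 'checkpoint: 33'.
Intended log window:
  2: verify_load: 6 entries, threshold 11
  3: located slot 5
  4: checkpoint: 33
  5: sum_active start, 6 items
Execution walk:
  verify_load([7, 6, 7, 6, 6, 11], 11) -> 5  [called from weigh_samples, line 8]
  weigh_samples([7, 6, 7, 6, 6, 11], 11) -> 15  [called from main, line 26]
  sum_active([7, 6, 7, 6, 6, 11]) -> 3  [called from main, line 28]
Log origins:
  1 — main, line 25
  2 — verify_load, line 2
  3 — weigh_samples, line 9
  4 — main, line 27
  5 — sum_active, line 14
  6 — sum_active, line 19
  7 — main, line 29
A correct fix: line 11: replace `quota` with `total`.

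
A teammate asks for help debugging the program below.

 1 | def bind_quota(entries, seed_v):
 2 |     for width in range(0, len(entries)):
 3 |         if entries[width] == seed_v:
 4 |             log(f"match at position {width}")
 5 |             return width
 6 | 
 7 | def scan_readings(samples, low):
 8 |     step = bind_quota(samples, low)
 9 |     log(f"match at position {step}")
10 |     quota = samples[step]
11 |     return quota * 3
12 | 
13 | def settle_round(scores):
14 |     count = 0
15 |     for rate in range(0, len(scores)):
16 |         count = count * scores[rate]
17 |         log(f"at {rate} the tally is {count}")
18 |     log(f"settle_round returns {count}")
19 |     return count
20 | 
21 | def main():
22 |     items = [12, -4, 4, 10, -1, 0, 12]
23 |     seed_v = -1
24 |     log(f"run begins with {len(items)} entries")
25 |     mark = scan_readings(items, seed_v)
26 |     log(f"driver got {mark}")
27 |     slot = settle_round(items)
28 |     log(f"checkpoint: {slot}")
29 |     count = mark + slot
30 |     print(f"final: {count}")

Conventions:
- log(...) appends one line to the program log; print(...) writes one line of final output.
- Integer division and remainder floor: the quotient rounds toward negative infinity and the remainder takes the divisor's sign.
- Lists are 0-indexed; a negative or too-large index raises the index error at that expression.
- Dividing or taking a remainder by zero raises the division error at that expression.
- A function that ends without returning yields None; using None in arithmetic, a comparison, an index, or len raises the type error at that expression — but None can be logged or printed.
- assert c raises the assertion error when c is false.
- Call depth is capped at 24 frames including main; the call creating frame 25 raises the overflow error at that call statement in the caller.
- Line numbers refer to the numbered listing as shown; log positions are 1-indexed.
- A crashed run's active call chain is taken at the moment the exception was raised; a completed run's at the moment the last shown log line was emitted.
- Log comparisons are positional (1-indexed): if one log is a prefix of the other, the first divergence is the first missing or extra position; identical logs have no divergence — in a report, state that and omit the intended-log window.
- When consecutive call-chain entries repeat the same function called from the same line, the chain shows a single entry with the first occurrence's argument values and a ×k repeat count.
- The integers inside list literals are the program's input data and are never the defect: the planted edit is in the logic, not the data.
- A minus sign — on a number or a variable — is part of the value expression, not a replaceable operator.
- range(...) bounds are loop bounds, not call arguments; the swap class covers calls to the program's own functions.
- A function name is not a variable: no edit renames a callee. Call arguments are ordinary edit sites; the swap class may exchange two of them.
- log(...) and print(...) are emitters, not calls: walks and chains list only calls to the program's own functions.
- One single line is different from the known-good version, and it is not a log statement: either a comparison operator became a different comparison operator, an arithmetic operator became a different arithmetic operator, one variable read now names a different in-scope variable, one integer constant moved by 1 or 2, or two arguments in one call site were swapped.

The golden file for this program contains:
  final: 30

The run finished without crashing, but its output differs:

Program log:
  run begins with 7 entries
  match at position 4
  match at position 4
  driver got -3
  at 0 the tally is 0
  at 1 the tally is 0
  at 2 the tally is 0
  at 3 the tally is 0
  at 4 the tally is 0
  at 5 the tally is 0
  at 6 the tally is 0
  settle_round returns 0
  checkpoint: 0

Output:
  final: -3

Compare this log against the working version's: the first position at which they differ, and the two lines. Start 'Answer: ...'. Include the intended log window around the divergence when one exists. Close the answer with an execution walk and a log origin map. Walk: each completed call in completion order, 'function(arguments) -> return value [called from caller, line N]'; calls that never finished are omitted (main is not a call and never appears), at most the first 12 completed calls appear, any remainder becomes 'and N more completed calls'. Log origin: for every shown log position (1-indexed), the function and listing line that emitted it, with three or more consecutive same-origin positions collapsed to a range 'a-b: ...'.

Answer: position 5 — the shown line 'at 0 the tally is 0' should read 'at 0 the tally is 12'.
Intended log window:
  3: match at position 4
  4: driver got -3
  5: at 0 the tally is 12
  6: at 1 the tally is 8
Execution walk:
  bind_quota([12, -4, 4, 10, -1, 0, 12], -1) -> 4  [called from scan_readings, line 8]
  scan_readings([12, -4, 4, 10, -1, 0, 12], -1) -> -3  [called from main, line 25]
  settle_round([12, -4, 4, 10, -1, 0, 12]) -> 0  [called from main, line 27]
Log line origins:
  1: logged in main at line 24
  2: logged in bind_quota at line 4
  3: logged in scan_readings at line 9
  4: logged in main at line 26
  5-11: logged in settle_round at line 17
  12: logged in settle_round at line 18
  13: logged in main at line 28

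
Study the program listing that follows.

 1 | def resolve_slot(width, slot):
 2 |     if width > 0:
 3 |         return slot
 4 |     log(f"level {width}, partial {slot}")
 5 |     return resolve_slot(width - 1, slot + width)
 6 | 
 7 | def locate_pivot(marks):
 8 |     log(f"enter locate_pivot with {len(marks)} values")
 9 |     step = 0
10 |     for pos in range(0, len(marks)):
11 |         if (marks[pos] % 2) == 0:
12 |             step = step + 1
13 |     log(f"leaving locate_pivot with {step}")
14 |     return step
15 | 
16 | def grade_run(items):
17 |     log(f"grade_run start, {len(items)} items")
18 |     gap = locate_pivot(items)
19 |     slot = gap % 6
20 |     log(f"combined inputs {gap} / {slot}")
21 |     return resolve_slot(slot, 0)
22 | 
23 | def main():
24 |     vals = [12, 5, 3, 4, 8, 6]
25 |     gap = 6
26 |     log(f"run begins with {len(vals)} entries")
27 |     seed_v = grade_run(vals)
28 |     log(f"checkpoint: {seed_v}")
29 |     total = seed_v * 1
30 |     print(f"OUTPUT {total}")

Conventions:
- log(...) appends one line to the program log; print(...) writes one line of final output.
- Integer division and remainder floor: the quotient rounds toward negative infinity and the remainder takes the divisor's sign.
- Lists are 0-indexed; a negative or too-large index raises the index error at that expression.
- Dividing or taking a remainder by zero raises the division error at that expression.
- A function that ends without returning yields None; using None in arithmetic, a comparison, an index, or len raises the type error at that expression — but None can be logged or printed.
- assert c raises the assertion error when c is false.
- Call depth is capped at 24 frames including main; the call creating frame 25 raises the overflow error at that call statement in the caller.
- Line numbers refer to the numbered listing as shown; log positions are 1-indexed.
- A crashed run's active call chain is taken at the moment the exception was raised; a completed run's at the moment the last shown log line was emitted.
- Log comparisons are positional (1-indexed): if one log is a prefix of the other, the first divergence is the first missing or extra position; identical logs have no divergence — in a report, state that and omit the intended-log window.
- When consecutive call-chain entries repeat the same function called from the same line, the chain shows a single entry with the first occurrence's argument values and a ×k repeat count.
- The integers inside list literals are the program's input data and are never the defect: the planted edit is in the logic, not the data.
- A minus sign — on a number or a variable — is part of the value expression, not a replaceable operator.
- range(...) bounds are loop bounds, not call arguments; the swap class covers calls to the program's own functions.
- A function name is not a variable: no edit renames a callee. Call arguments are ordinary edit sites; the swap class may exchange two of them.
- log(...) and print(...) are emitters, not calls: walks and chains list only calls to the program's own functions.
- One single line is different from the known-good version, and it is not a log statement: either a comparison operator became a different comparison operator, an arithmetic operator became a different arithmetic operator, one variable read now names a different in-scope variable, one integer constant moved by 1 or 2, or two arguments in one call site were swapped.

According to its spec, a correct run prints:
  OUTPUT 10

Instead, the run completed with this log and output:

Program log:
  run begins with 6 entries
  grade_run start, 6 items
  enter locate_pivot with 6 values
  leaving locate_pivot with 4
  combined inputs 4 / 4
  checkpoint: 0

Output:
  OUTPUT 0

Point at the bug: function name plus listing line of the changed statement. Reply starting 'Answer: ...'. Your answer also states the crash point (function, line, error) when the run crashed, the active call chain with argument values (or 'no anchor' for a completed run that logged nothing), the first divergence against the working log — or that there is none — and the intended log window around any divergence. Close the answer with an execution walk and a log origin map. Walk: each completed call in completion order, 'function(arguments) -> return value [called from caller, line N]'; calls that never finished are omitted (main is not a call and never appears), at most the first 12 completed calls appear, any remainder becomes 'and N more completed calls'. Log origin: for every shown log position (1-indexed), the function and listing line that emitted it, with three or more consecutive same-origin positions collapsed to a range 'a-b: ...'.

Answer: the defect is in resolve_slot at line 2.
Key fact: Everything matches until log position 6, which reads 'checkpoint: 0' in place of 'level 4, partial 0'.
Call chain: main.
First divergence: position 6 — shown 'checkpoint: 0', intended 'level 4, partial 0'.
Intended log window:
  4: leaving locate_pivot with 4
  5: combined inputs 4 / 4
  6: level 4, partial 0
  7: level 3, partial 4
Execution walk:
  locate_pivot([12, 5, 3, 4, 8, 6]) -> 4  [called from grade_run, line 18]
  resolve_slot(4, 0) -> 0  [called from grade_run, line 21]
  grade_run([12, 5, 3, 4, 8, 6]) -> 0  [called from main, line 27]
Log origin:
  1: logged in main at line 26
  2: logged in grade_run at line 17
  3: logged in locate_pivot at line 8
  4: logged in locate_pivot at line 13
  5: logged in grade_run at line 20
  6: logged in main at line 28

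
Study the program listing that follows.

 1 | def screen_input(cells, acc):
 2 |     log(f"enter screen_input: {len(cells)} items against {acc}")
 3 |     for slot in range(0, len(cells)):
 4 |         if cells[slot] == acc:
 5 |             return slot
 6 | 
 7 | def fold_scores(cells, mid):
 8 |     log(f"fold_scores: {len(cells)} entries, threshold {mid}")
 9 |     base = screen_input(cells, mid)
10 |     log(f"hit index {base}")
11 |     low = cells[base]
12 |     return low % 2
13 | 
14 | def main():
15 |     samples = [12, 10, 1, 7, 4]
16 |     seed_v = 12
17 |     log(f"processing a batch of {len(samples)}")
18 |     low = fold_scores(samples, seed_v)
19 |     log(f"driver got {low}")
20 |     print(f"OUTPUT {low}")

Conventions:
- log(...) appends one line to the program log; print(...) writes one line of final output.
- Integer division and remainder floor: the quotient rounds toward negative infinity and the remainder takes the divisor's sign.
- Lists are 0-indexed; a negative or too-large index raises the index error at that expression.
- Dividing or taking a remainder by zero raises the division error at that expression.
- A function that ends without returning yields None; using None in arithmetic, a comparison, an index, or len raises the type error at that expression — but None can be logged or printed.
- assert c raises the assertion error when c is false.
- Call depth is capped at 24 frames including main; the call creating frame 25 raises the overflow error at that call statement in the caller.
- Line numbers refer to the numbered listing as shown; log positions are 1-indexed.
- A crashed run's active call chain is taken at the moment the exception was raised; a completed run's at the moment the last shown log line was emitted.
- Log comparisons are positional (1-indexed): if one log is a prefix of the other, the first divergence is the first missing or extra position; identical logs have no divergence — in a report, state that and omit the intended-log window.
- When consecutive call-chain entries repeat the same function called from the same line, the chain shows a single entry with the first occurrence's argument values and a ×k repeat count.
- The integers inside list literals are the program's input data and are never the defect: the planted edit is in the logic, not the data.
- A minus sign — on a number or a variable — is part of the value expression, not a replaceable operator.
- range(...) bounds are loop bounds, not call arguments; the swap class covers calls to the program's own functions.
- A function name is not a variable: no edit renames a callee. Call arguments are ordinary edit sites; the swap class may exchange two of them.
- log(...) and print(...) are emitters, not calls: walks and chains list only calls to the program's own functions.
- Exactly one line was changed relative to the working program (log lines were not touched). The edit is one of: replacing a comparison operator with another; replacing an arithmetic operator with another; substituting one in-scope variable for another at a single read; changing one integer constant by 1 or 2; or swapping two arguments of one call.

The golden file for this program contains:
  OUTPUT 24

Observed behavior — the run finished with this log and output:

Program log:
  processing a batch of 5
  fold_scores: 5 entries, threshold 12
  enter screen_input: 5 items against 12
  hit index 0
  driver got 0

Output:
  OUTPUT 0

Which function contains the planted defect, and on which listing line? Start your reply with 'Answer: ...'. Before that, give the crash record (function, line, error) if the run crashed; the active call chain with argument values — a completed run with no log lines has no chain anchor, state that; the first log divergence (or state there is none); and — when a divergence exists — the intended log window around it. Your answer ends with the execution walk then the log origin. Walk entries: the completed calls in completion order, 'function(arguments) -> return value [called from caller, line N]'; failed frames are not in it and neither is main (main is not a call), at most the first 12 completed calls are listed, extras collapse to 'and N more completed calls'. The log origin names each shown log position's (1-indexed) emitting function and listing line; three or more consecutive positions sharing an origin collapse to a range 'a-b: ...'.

Answer: the defect is in fold_scores at line 12.
The tell: Everything matches until log position 5, which reads 'driver got 0' in place of 'driver got 24'.
Call chain: main.
First divergence: position 5 — the shown line 'driver got 0' should read 'driver got 24'.
Intended log window:
  3: enter screen_input: 5 items against 12
  4: hit index 0
  5: driver got 24
Execution walk:
  screen_input([12, 10, 1, 7, 4], 12) -> 0  [called from fold_scores, line 9]
  fold_scores([12, 10, 1, 7, 4], 12) -> 0  [called from main, line 18]
Log origin:
  1: logged in main at line 17
  2: logged in fold_scores at line 8
  3: logged in screen_input at line 2
  4: logged in fold_scores at line 10
  5: logged in main at line 19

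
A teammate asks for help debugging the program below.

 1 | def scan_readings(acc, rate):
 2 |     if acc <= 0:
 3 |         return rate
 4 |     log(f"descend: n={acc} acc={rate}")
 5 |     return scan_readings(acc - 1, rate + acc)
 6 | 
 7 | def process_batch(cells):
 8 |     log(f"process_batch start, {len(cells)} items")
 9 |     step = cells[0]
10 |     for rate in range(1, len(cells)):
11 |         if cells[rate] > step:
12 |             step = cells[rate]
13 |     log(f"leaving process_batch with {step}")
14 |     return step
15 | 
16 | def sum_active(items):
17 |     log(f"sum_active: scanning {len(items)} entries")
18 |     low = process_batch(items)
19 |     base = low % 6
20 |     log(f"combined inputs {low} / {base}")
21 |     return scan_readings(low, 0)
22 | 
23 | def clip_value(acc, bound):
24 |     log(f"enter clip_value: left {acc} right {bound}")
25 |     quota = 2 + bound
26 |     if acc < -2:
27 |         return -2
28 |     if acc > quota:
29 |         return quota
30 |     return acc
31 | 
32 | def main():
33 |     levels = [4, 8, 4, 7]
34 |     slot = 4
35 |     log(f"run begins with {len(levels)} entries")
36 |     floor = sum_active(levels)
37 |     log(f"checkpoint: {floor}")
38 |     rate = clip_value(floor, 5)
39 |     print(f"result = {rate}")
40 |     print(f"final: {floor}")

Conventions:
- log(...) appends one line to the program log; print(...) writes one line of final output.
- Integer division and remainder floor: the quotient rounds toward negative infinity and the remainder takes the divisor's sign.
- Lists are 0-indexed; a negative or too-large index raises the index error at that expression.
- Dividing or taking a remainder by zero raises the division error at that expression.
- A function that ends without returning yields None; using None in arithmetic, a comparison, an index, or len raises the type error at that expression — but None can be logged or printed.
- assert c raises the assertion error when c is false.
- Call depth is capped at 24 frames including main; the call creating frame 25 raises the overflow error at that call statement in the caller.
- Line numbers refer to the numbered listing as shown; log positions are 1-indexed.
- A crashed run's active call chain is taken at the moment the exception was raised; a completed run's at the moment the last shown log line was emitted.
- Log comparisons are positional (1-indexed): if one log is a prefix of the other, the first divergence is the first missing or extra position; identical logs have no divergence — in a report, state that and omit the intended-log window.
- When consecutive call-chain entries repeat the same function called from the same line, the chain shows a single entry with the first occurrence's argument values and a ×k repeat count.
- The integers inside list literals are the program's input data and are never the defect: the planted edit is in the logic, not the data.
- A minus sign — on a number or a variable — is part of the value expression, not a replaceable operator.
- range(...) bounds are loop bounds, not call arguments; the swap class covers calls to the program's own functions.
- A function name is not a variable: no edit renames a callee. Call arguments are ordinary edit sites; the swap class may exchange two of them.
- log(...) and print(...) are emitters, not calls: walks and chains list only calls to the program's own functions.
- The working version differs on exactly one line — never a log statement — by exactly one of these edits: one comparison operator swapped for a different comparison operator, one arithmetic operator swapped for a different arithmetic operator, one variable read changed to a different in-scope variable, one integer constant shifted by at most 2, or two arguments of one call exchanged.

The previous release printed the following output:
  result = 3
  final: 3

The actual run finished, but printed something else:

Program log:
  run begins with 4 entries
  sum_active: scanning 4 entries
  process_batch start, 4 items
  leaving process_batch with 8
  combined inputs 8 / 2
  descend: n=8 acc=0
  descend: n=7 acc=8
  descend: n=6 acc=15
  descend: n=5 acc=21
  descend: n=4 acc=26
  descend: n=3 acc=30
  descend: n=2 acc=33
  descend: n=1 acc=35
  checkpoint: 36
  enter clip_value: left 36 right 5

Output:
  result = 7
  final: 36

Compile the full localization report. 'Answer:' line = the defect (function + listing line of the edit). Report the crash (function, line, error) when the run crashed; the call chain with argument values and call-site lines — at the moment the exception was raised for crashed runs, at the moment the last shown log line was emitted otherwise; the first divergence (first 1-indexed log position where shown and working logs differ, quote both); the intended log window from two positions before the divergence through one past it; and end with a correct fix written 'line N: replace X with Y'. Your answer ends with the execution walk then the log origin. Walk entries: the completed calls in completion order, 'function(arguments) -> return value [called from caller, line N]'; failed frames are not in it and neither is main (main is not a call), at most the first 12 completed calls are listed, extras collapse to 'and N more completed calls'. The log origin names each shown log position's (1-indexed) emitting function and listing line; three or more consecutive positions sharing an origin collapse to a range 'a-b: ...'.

Answer: the defect is in sum_active at line 21.
Key fact: The earliest visible damage is log position 6 — 'descend: n=8 acc=0' rather than the intended 'descend: n=2 acc=0'.
Call chain: main -> clip_value(36, 5) (called at line 38).
First divergence: position 6; shown 'descend: n=8 acc=0' vs intended 'descend: n=2 acc=0'.
Intended log window:
  4: leaving process_batch with 8
  5: combined inputs 8 / 2
  6: descend: n=2 acc=0
  7: descend: n=1 acc=2
Execution walk:
  process_batch([4, 8, 4, 7]) -> 8  [called from sum_active, line 18]
  scan_readings(0, 36) -> 36  [called from scan_readings, line 5]
  scan_readings(1, 35) -> 36  [called from scan_readings, line 5]
  scan_readings(2, 33) -> 36  [called from scan_readings, line 5]
  scan_readings(3, 30) -> 36  [called from scan_readings, line 5]
  scan_readings(4, 26) -> 36  [called from scan_readings, line 5]
  scan_readings(5, 21) -> 36  [called from scan_readings, line 5]
  scan_readings(6, 15) -> 36  [called from scan_readings, line 5]
  scan_readings(7, 8) -> 36  [called from scan_readings, line 5]
  scan_readings(8, 0) -> 36  [called from sum_active, line 21]
  sum_active([4, 8, 4, 7]) -> 36  [called from main, line 36]
  clip_value(36, 5) -> 7  [called from main, line 38]
Log line origins:
  1: logged in main at line 35
  2: logged in sum_active at line 17
  3: logged in process_batch at line 8
  4: logged in process_batch at line 13
  5: logged in sum_active at line 20
  6-13: logged in scan_readings at line 4
  14: logged in main at line 37
  15: logged in clip_value at line 24
A correct fix: line 21: replace `low` with `base`.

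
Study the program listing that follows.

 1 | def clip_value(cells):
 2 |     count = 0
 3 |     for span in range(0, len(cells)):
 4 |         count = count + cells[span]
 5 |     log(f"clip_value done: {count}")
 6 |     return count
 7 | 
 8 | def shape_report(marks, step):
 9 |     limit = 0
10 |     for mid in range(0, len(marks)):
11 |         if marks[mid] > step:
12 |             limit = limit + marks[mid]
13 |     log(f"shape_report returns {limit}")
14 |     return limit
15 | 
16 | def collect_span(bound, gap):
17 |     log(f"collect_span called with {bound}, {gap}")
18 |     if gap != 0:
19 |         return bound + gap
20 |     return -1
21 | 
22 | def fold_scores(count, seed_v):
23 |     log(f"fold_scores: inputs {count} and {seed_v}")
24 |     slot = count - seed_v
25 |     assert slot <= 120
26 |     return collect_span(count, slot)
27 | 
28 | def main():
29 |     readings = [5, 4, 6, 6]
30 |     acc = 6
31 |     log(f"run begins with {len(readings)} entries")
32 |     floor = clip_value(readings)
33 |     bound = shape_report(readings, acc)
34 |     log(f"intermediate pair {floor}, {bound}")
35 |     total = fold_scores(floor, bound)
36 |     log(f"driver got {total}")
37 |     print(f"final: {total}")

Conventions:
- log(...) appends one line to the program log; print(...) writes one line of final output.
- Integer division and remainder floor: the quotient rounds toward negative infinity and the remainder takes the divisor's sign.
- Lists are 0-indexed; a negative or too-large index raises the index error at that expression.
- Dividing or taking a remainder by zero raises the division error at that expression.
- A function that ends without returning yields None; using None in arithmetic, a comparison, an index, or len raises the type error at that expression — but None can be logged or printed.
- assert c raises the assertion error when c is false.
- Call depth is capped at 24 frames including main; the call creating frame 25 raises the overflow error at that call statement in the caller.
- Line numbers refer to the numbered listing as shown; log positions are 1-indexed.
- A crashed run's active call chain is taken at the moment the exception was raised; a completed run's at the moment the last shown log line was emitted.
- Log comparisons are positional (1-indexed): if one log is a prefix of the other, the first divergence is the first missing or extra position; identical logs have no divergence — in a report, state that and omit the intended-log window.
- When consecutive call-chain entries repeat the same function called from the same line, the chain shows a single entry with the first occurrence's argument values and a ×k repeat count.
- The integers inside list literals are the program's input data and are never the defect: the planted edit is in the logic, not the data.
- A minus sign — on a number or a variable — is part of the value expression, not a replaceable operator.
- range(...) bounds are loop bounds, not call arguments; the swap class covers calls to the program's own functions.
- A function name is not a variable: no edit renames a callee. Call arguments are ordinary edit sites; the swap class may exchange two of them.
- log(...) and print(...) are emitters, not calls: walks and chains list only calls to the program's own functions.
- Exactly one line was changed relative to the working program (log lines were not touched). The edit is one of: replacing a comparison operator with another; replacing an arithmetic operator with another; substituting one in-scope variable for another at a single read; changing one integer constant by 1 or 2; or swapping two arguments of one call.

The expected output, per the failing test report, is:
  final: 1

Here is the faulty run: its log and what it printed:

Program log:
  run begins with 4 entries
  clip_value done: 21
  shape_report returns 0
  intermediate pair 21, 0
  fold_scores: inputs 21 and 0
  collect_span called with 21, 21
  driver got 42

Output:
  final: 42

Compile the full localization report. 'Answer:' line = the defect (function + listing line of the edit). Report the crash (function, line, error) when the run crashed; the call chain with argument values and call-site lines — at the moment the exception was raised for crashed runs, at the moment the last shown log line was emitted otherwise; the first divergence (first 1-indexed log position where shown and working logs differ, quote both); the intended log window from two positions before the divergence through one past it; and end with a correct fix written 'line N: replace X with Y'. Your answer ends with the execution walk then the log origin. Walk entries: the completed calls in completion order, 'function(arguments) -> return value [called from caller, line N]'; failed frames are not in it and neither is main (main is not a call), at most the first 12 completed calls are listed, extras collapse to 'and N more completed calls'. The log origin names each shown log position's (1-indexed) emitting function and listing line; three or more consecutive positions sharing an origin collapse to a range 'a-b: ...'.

Answer: the defect is in collect_span at line 19.
Key fact: Position 7 is the first bad log line: 'driver got 42' should read 'driver got 1'.
Call chain: main.
First divergence: at position 7 the run shows 'driver got 42' where the working version logs 'driver got 1'.
Intended log window:
  5: fold_scores: inputs 21 and 0
  6: collect_span called with 21, 21
  7: driver got 1
Execution walk:
  clip_value([5, 4, 6, 6]) -> 21  [called from main, line 32]
  shape_report([5, 4, 6, 6], 6) -> 0  [called from main, line 33]
  collect_span(21, 21) -> 42  [called from fold_scores, line 26]
  fold_scores(21, 0) -> 42  [called from main, line 35]
Log line origins:
  1: from main, line 31
  2: from clip_value, line 5
  3: from shape_report, line 13
  4: from main, line 34
  5: from fold_scores, line 23
  6: from collect_span, line 17
  7: from main, line 36
A correct fix: line 19: replace `+` with `//`.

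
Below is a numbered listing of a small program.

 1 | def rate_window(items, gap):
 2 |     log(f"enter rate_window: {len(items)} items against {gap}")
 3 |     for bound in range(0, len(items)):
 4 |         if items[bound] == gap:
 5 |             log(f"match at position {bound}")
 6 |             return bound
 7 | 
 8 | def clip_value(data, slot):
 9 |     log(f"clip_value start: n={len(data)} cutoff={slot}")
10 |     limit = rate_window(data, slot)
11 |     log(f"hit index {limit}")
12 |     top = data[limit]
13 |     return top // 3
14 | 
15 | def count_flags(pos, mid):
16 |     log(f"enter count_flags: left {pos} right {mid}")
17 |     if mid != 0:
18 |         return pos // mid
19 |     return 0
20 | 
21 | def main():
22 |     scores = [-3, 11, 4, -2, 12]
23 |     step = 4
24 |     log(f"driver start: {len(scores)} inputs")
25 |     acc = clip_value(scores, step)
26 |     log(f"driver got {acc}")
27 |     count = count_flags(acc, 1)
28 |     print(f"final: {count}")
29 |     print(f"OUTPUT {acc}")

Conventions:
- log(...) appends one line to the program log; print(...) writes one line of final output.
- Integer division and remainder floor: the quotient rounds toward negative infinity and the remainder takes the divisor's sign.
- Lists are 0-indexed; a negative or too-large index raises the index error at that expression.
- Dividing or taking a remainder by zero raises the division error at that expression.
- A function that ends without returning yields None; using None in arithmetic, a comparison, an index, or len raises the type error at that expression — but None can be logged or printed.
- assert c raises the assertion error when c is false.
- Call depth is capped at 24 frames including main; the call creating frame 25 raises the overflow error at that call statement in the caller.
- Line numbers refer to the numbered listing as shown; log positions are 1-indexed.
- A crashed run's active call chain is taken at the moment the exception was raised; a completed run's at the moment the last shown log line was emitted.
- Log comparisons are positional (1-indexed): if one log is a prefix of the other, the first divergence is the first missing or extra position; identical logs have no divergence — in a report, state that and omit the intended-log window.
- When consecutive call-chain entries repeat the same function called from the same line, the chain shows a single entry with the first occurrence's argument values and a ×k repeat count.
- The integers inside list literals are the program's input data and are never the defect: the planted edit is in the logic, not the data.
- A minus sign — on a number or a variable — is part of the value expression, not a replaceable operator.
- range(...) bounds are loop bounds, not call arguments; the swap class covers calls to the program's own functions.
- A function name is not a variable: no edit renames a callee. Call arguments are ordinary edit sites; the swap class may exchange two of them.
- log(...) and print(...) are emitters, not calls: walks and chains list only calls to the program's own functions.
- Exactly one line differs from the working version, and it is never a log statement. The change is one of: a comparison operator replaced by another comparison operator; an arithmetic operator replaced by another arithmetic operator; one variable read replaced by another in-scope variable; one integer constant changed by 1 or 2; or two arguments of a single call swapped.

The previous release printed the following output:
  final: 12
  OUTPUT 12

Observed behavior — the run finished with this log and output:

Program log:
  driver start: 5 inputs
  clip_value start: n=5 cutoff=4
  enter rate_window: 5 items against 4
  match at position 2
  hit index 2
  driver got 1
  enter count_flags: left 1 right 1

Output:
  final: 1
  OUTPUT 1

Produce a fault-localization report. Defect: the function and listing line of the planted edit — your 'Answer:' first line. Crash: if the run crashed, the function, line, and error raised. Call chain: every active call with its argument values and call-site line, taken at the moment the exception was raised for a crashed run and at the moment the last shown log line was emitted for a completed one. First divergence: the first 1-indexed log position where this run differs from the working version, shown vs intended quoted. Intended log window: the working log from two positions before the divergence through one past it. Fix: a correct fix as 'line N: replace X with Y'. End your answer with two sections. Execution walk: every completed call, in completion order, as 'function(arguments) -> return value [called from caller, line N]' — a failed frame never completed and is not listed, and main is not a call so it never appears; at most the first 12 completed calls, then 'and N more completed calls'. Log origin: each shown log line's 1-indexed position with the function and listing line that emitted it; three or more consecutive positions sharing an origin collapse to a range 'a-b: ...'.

Answer: the defect is in clip_value at line 13.
Core observation: The log first diverges at position 6: the faulty run prints 'driver got 1' where the working version prints 'driver got 12'.
Call chain: main -> count_flags(1, 1) (called at line 27).
First divergence: position 6; shown 'driver got 1' vs intended 'driver got 12'.
Intended log window:
  4: match at position 2
  5: hit index 2
  6: driver got 12
  7: enter count_flags: left 12 right 1
Execution walk:
  rate_window([-3, 11, 4, -2, 12], 4) -> 2  [called from clip_value, line 10]
  clip_value([-3, 11, 4, -2, 12], 4) -> 1  [called from main, line 25]
  count_flags(1, 1) -> 1  [called from main, line 27]
Log line origins:
  1 — main, line 24
  2 — clip_value, line 9
  3 — rate_window, line 2
  4 — rate_window, line 5
  5 — clip_value, line 11
  6 — main, line 26
  7 — count_flags, line 16
A correct fix: line 13: replace `//` with `*`.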